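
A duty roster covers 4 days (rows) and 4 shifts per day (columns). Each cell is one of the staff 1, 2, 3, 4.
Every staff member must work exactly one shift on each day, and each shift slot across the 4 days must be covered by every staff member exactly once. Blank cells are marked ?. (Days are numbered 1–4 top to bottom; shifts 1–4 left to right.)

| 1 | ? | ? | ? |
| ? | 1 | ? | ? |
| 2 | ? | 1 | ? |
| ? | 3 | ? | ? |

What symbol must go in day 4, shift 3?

2

Day 3, shift 2: day 3 has {1, 2} and shift 2 has {1, 3}, leaving only 4.
Day 1, shift 2: day 1 has {1} and shift 2 has {1, 3, 4}, leaving only 2.
Day 3, shift 4: day 3 has {1, 2, 4} and shift 4 has {}, leaving only 3.
Day 1, shift 4: day 1 has {1, 2} and shift 4 has {3}, leaving only 4.
Day 1, shift 3: day 1 has {1, 2, 4} and shift 3 has {1}, leaving only 3.
Day 2, shift 4: day 2 has {1} and shift 4 has {3, 4}, leaving only 2.
Day 2, shift 3: day 2 has {1, 2} and shift 3 has {1, 3}, leaving only 4.
Day 4 already has {3} and shift 3 already has {1, 3, 4}, so day 4, shift 3 must be 2.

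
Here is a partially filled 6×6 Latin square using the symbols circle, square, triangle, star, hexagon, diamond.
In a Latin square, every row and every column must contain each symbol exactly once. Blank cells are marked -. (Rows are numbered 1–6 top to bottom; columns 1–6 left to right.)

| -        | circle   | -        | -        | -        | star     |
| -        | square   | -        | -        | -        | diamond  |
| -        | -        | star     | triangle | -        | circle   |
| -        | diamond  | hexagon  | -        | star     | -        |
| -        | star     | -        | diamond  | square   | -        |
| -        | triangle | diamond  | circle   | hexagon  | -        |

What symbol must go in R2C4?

Row 3, column 2: row 3 has {circle, triangle, star} and column 2 has {circle, square, triangle, star, diamond}, leaving only hexagon.
Row 3, column 5: row 3 has {circle, triangle, star, hexagon} and column 5 has {square, star, hexagon}, leaving only diamond.
Row 1, column 5: row 1 has {circle, star} and column 5 has {square, star, hexagon, diamond}, leaving only triangle.
Row 1, column 3: row 1 has {circle, triangle, star} and column 3 has {star, hexagon, diamond}, leaving only square.
Row 1, column 4: row 1 has {circle, square, triangle, star} and column 4 has {circle, triangle, diamond}, leaving only hexagon.
Row 2 already has {square, diamond} and column 4 already has {circle, triangle, hexagon, diamond}, so row 2, column 4 must be star.

star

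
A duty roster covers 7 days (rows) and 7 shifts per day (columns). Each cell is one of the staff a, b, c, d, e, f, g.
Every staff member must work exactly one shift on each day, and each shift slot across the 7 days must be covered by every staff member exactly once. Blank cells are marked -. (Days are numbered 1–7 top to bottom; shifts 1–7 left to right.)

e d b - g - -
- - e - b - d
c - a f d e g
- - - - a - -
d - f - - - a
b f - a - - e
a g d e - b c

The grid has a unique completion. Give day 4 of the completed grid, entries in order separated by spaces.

g e c d a f b

Day 1, shift 4: day 1 has {b, d, e, g} and shift 4 has {a, e, f}, leaving only c.
Day 1, shift 7: day 1 has {b, c, d, e, g} and shift 7 has {a, c, d, e, g}, leaving only f.
Day 4, shift 7: day 4 has {a} and shift 7 has {a, c, d, e, f, g}, leaving only b.
Day 1, shift 6: day 1 has {b, c, d, e, f, g} and shift 6 has {b, e}, leaving only a.
Day 2, shift 4: day 2 has {b, d, e} and shift 4 has {a, c, e, f}, leaving only g.
Day 4, shift 4: day 4 has {a, b} and shift 4 has {a, c, e, f, g}, leaving only d.
Day 2, shift 1: day 2 has {b, d, e, g} and shift 1 has {a, b, c, d, e}, leaving only f.
Day 4, shift 1: day 4 has {a, b, d} and shift 1 has {a, b, c, d, e, f}, leaving only g.
Day 4, shift 3: day 4 has {a, b, d, g} and shift 3 has {a, b, d, e, f}, leaving only c.
Day 4, shift 2: day 4 has {a, b, c, d, g} and shift 2 has {d, f, g}, leaving only e.
Day 4, shift 6: day 4 has {a, b, c, d, e, g} and shift 6 has {a, b, e}, leaving only f.
So day 4 reads: g e c d a f b.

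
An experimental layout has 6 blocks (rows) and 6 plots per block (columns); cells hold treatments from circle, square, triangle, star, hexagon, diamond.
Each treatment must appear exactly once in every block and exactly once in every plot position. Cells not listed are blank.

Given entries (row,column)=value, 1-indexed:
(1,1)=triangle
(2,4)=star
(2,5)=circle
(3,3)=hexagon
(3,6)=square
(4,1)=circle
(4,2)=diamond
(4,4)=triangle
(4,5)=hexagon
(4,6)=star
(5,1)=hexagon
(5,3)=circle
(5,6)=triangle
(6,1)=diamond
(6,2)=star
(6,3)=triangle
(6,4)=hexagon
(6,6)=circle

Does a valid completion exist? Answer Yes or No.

Block 2, plot 1: block 2 has {circle, star} and plot 1 has {circle, triangle, hexagon, diamond}, so it must be square.
Block 2, plot 3: block 2 has {circle, square, star} and plot 3 has {circle, triangle, hexagon}, so it must be diamond.
Block 2, plot 6: block 2 has {circle, square, star, diamond} and plot 6 has {circle, square, triangle, star}, so it must be hexagon.
Block 1, plot 6: block 1 has {triangle} and plot 6 has {circle, square, triangle, star, hexagon}, so it must be diamond.
Block 2, plot 2: block 2 has {circle, square, star, hexagon, diamond} and plot 2 has {star, diamond}, so it must be triangle.
Block 3, plot 1: block 3 has {square, hexagon} and plot 1 has {circle, square, triangle, hexagon, diamond}, so it must be star.
Block 3, plot 2: block 3 has {square, star, hexagon} and plot 2 has {triangle, star, diamond}, so it must be circle.
Block 3, plot 4: block 3 has {circle, square, star, hexagon} and plot 4 has {triangle, star, hexagon}, so it must be diamond.
Block 3, plot 5: block 3 has {circle, square, star, hexagon, diamond} and plot 5 has {circle, hexagon}, so it must be triangle.
Block 4, plot 3: block 4 has {circle, triangle, star, hexagon, diamond} and plot 3 has {circle, triangle, hexagon, diamond}, so it must be square.
Block 1, plot 3: block 1 has {triangle, diamond} and plot 3 has {circle, square, triangle, hexagon, diamond}, so it must be star.
Block 1, plot 5: block 1 has {triangle, star, diamond} and plot 5 has {circle, triangle, hexagon}, so it must be square.
Now block 6, plot 5: block 6 together with plot 5 already contain {circle, square, triangle, star, hexagon, diamond} — every symbol — so nothing can go there. The grid has no valid completion.

No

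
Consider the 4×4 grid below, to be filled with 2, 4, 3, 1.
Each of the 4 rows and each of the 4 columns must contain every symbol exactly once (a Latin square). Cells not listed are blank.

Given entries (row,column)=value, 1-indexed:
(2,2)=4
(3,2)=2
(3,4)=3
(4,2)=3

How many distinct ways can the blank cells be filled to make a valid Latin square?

8

Row 1, column 1: eliminating its row and column leaves {2, 4, 3, 1}.
Row 1, column 2: eliminating its row and column leaves {1}.
Row 1, column 3: eliminating its row and column leaves {2, 4, 3, 1}.
Row 1, column 4: eliminating its row and column leaves {2, 4, 1}.
Row 2, column 1: eliminating its row and column leaves {2, 3, 1}.
Row 2, column 3: eliminating its row and column leaves {2, 3, 1}.
Row 2, column 4: eliminating its row and column leaves {2, 1}.
Row 3, column 1: eliminating its row and column leaves {4, 1}.
Row 3, column 3: eliminating its row and column leaves {4, 1}.
Row 4, column 1: eliminating its row and column leaves {2, 4, 1}.
Row 4, column 3: eliminating its row and column leaves {2, 4, 1}.
Row 4, column 4: eliminating its row and column leaves {2, 4, 1}.
Enumerating the assignments across these blanks that avoid any row or column repeat gives 8 completions.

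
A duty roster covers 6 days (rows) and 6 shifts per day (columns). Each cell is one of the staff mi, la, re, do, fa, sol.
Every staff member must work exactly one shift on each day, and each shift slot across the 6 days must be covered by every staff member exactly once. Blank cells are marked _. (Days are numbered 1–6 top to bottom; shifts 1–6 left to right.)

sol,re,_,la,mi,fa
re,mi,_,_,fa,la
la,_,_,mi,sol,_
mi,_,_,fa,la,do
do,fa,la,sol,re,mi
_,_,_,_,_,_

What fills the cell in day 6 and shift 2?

la

Day 1, shift 3: day 1 has {mi, la, re, fa, sol} and shift 3 has {la}, leaving only do.
Day 2, shift 3: day 2 has {mi, la, re, fa} and shift 3 has {la, do}, leaving only sol.
Day 2, shift 4: day 2 has {mi, la, re, fa, sol} and shift 4 has {mi, la, fa, sol}, leaving only do.
Day 3, shift 2: day 3 has {mi, la, sol} and shift 2 has {mi, re, fa}, leaving only do.
Day 3, shift 6: day 3 has {mi, la, do, sol} and shift 6 has {mi, la, do, fa}, leaving only re.
Day 3, shift 3: day 3 has {mi, la, re, do, sol} and shift 3 has {la, do, sol}, leaving only fa.
Day 4, shift 2: day 4 has {mi, la, do, fa} and shift 2 has {mi, re, do, fa}, leaving only sol.
Day 6 already has {} and shift 2 already has {mi, re, do, fa, sol}, so day 6, shift 2 must be la.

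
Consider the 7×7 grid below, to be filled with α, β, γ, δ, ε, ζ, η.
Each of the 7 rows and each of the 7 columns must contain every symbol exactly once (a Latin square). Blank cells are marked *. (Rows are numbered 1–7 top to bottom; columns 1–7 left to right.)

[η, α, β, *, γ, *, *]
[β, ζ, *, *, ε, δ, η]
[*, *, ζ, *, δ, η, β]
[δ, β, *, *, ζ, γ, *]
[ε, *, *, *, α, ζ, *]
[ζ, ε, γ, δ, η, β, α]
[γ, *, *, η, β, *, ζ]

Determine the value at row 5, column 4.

β

Row 1, column 6: row 1 has {α, β, γ, η} and column 6 has {β, γ, δ, ζ, η}, leaving only ε.
Row 1, column 4: row 1 has {α, β, γ, ε, η} and column 4 has {δ, η}, leaving only ζ.
Row 1, column 7: row 1 has {α, β, γ, ε, ζ, η} and column 7 has {α, β, ζ, η}, leaving only δ.
Row 2, column 3: row 2 has {β, δ, ε, ζ, η} and column 3 has {β, γ, ζ}, leaving only α.
Row 2, column 4: row 2 has {α, β, δ, ε, ζ, η} and column 4 has {δ, ζ, η}, leaving only γ.
Row 5 already has {α, ε, ζ} and column 4 already has {γ, δ, ζ, η}, so row 5, column 4 must be β.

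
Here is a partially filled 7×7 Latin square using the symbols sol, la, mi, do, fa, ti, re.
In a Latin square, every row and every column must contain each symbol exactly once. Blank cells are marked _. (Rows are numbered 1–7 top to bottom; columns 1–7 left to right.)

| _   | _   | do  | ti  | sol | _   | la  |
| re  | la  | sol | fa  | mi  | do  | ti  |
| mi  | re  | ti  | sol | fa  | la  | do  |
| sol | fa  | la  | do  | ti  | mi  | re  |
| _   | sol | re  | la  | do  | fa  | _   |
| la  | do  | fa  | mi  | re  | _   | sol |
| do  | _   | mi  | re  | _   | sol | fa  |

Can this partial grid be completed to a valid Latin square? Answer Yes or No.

No row or column among the givens repeats a symbol, and propagating forced cells runs into no contradiction.
One valid completion exists (for instance, fa mi do ti sol re la / re la sol fa mi do ti / mi re ti sol fa la do / sol fa la do ti mi re / ti sol re la do fa mi / la do fa mi re ti sol / do ti mi re la sol fa).

Yes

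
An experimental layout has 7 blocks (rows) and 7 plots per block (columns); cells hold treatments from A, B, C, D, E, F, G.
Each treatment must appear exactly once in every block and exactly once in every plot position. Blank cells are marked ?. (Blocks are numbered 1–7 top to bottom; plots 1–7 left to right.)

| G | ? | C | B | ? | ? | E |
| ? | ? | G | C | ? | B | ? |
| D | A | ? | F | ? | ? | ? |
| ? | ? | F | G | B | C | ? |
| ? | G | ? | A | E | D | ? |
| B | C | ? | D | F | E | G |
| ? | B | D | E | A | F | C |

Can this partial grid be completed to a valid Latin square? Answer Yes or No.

Block 7, plot 1: block 7 together with plot 1 already contain {A, B, C, D, E, F, G} — every symbol — so nothing can go there. The grid has no valid completion.

No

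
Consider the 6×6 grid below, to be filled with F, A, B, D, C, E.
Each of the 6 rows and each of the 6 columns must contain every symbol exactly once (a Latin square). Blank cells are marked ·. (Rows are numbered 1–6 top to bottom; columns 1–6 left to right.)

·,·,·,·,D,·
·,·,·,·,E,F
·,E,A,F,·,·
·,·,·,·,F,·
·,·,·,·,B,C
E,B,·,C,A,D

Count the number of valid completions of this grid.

34

Row 1, column 1: eliminating its row and column leaves {F, A, B, C}.
Row 1, column 2: eliminating its row and column leaves {F, A, C}.
Row 1, column 3: eliminating its row and column leaves {F, B, C, E}.
Row 1, column 4: eliminating its row and column leaves {A, B, E}.
Row 1, column 6: eliminating its row and column leaves {A, B, E}.
Row 2, column 1: eliminating its row and column leaves {A, B, D, C}.
Row 2, column 2: eliminating its row and column leaves {A, D, C}.
Row 2, column 3: eliminating its row and column leaves {B, D, C}.
Row 2, column 4: eliminating its row and column leaves {A, B, D}.
Row 3, column 1: eliminating its row and column leaves {B, D, C}.
Row 3, column 5: eliminating its row and column leaves {C}.
Row 3, column 6: eliminating its row and column leaves {B}.
Row 4, column 1: eliminating its row and column leaves {A, B, D, C}.
Row 4, column 2: eliminating its row and column leaves {A, D, C}.
Row 4, column 3: eliminating its row and column leaves {B, D, C, E}.
Row 4, column 4: eliminating its row and column leaves {A, B, D, E}.
Row 4, column 6: eliminating its row and column leaves {A, B, E}.
Row 5, column 1: eliminating its row and column leaves {F, A, D}.
Row 5, column 2: eliminating its row and column leaves {F, A, D}.
Row 5, column 3: eliminating its row and column leaves {F, D, E}.
Row 5, column 4: eliminating its row and column leaves {A, D, E}.
Row 6, column 3: eliminating its row and column leaves {F}.
Enumerating the assignments across these blanks that avoid any row or column repeat gives 34 completions.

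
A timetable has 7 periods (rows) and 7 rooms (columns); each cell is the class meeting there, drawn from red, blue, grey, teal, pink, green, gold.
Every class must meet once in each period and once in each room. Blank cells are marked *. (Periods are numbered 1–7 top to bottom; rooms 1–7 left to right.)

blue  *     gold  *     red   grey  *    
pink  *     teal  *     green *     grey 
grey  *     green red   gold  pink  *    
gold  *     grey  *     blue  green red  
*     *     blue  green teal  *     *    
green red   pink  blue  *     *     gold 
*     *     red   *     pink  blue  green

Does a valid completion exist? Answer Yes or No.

Yes

No period or room among the givens repeats a symbol, and propagating forced cells runs into no contradiction.
One valid completion exists (for instance, blue green gold pink red grey teal / pink blue teal gold green red grey / grey teal green red gold pink blue / gold pink grey teal blue green red / red grey blue green teal gold pink / green red pink blue grey teal gold / teal gold red grey pink blue green).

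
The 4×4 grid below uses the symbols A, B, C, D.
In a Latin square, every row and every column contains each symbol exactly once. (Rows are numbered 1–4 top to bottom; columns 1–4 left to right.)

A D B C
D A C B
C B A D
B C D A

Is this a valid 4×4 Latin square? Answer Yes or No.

Each row is a permutation of the 4 symbols, and so is each column.

Yes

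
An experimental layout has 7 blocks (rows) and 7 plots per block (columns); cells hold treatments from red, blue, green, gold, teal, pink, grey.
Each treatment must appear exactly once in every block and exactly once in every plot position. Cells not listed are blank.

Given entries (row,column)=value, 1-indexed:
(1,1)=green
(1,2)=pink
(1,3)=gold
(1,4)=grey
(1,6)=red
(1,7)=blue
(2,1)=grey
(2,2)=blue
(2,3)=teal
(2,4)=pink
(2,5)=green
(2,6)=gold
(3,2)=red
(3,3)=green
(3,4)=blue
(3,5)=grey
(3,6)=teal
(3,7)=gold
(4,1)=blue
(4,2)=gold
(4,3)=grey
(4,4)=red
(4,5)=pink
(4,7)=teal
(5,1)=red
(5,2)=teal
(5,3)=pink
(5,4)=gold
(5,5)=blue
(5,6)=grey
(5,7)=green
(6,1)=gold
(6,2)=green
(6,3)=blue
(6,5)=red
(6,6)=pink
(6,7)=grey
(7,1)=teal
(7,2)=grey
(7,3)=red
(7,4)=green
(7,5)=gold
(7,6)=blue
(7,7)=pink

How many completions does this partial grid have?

1

Block 1, plot 5: eliminating its block and plot leaves {teal}.
Block 2, plot 7: eliminating its block and plot leaves {red}.
Block 3, plot 1: eliminating its block and plot leaves {pink}.
Block 4, plot 6: eliminating its block and plot leaves {green}.
Block 6, plot 4: eliminating its block and plot leaves {teal}.
Only one assignment across all blanks avoids any block or plot repeat, giving 1 completion.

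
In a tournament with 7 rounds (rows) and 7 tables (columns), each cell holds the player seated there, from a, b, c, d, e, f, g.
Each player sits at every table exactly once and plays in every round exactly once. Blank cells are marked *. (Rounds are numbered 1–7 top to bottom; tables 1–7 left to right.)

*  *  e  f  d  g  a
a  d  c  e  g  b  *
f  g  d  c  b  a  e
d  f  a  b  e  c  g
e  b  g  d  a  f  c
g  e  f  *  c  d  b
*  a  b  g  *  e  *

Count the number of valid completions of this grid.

Round 1, table 1: eliminating its round and table leaves {b, c}.
Round 1, table 2: eliminating its round and table leaves {c}.
Round 2, table 7: eliminating its round and table leaves {f}.
Round 6, table 4: eliminating its round and table leaves {a}.
Round 7, table 1: eliminating its round and table leaves {c}.
Round 7, table 5: eliminating its round and table leaves {f}.
Round 7, table 7: eliminating its round and table leaves {d, f}.
Only one assignment across all blanks avoids any round or table repeat, giving 1 completion.

1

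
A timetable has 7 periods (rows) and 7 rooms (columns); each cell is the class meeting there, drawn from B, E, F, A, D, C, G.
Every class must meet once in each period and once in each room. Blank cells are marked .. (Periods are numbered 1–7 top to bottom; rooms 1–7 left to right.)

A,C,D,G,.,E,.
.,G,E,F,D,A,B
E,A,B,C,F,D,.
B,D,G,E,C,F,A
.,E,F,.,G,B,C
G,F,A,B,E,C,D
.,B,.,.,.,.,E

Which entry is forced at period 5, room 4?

A

Period 1, room 5: period 1 has {E, A, D, C, G} and room 5 has {E, F, D, C, G}, leaving only B.
Period 1, room 7: period 1 has {B, E, A, D, C, G} and room 7 has {B, E, A, D, C}, leaving only F.
Period 2, room 1: period 2 has {B, E, F, A, D, G} and room 1 has {B, E, A, G}, leaving only C.
Period 3, room 7: period 3 has {B, E, F, A, D, C} and room 7 has {B, E, F, A, D, C}, leaving only G.
Period 5, room 1: period 5 has {B, E, F, C, G} and room 1 has {B, E, A, C, G}, leaving only D.
Period 5 already has {B, E, F, D, C, G} and room 4 already has {B, E, F, C, G}, so period 5, room 4 must be A.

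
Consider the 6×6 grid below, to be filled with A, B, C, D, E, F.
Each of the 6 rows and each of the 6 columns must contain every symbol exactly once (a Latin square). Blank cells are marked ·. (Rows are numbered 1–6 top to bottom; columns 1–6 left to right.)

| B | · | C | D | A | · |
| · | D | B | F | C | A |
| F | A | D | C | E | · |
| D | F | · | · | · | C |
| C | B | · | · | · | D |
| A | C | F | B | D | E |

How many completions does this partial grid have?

2

Row 1, column 2: eliminating its row and column leaves {E}.
Row 1, column 6: eliminating its row and column leaves {F}.
Row 2, column 1: eliminating its row and column leaves {E}.
Row 3, column 6: eliminating its row and column leaves {B}.
Row 4, column 3: eliminating its row and column leaves {A, E}.
Row 4, column 4: eliminating its row and column leaves {A, E}.
Row 4, column 5: eliminating its row and column leaves {B}.
Row 5, column 3: eliminating its row and column leaves {A, E}.
Row 5, column 4: eliminating its row and column leaves {A, E}.
Row 5, column 5: eliminating its row and column leaves {F}.
Enumerating the assignments across these blanks that avoid any row or column repeat gives 2 completions.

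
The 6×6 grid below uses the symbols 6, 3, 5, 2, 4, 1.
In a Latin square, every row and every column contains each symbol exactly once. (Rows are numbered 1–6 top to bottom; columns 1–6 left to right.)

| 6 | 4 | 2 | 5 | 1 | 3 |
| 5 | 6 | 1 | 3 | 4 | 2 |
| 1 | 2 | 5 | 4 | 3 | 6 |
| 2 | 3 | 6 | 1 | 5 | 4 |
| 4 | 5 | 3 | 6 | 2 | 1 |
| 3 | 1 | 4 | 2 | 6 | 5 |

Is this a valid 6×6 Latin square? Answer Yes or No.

Each row is a permutation of the 6 symbols, and so is each column.

Yes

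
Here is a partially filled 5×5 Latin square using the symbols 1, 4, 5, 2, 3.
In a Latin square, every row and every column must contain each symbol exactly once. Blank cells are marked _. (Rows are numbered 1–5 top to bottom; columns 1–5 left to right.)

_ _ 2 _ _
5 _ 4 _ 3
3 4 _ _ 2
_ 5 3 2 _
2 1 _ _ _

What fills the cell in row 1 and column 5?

5

Row 1, column 2: row 1 has {2} and column 2 has {1, 4, 5}, leaving only 3.
Row 2, column 2: row 2 has {4, 5, 3} and column 2 has {1, 4, 5, 3}, leaving only 2.
Row 2, column 4: row 2 has {4, 5, 2, 3} and column 4 has {2}, leaving only 1.
Row 3, column 4: row 3 has {4, 2, 3} and column 4 has {1, 2}, leaving only 5.
Row 1, column 4: row 1 has {2, 3} and column 4 has {1, 5, 2}, leaving only 4.
Row 1, column 1: row 1 has {4, 2, 3} and column 1 has {5, 2, 3}, leaving only 1.
Row 1 already has {1, 4, 2, 3} and column 5 already has {2, 3}, so row 1, column 5 must be 5.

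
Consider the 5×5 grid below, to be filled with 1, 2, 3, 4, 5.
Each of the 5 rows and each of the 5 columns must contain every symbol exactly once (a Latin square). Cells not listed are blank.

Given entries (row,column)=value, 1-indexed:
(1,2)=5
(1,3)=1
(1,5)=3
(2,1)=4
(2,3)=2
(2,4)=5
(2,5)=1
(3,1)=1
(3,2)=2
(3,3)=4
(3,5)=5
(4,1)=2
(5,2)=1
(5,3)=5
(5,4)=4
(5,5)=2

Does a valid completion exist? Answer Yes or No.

No

Row 1, column 1: row 1 together with column 1 already contain {1, 2, 3, 4, 5} — every symbol — so nothing can go there. The grid has no valid completion.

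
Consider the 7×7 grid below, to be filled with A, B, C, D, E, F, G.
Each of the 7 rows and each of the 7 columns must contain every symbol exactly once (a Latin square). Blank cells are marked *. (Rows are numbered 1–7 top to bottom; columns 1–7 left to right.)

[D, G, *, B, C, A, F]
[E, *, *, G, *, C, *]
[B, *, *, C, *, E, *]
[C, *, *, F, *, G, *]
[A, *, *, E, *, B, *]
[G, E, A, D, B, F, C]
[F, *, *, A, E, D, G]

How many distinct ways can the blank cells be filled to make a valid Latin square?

Row 1, column 3: eliminating its row and column leaves {E}.
Row 2, column 2: eliminating its row and column leaves {A, B, D, F}.
Row 2, column 3: eliminating its row and column leaves {B, D, F}.
Row 2, column 5: eliminating its row and column leaves {A, D, F}.
Row 2, column 7: eliminating its row and column leaves {A, B, D}.
Row 3, column 2: eliminating its row and column leaves {A, D, F}.
Row 3, column 3: eliminating its row and column leaves {D, F, G}.
Row 3, column 5: eliminating its row and column leaves {A, D, F, G}.
Row 3, column 7: eliminating its row and column leaves {A, D}.
Row 4, column 2: eliminating its row and column leaves {A, B, D}.
Row 4, column 3: eliminating its row and column leaves {B, D, E}.
Row 4, column 5: eliminating its row and column leaves {A, D}.
Row 4, column 7: eliminating its row and column leaves {A, B, D, E}.
Row 5, column 2: eliminating its row and column leaves {C, D, F}.
Row 5, column 3: eliminating its row and column leaves {C, D, F, G}.
Row 5, column 5: eliminating its row and column leaves {D, F, G}.
Row 5, column 7: eliminating its row and column leaves {D}.
Row 7, column 2: eliminating its row and column leaves {B, C}.
Row 7, column 3: eliminating its row and column leaves {B, C}.
Enumerating the assignments across these blanks that avoid any row or column repeat gives 6 completions.

6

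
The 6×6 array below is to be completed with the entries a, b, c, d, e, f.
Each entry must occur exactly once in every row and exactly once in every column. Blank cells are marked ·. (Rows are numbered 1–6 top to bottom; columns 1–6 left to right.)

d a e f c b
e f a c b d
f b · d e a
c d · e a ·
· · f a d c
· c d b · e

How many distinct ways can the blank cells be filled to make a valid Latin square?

Row 3, column 3: eliminating its row and column leaves {c}.
Row 4, column 3: eliminating its row and column leaves {b}.
Row 4, column 6: eliminating its row and column leaves {f}.
Row 5, column 1: eliminating its row and column leaves {b}.
Row 5, column 2: eliminating its row and column leaves {e}.
Row 6, column 1: eliminating its row and column leaves {a}.
Row 6, column 5: eliminating its row and column leaves {f}.
Only one assignment across all blanks avoids any row or column repeat, giving 1 completion.

1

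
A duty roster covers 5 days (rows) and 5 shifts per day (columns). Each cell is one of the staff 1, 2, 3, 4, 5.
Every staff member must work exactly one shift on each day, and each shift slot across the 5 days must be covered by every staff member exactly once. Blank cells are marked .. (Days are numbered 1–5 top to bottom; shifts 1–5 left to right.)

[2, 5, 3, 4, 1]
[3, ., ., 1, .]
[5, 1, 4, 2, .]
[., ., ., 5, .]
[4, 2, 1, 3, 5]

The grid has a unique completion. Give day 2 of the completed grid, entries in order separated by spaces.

Day 2, shift 2: day 2 has {1, 3} and shift 2 has {1, 2, 5}, leaving only 4.
Day 2, shift 5: day 2 has {1, 3, 4} and shift 5 has {1, 5}, leaving only 2.
Day 2, shift 3: day 2 has {1, 2, 3, 4} and shift 3 has {1, 3, 4}, leaving only 5.
So day 2 reads: 3 4 5 1 2.

3 4 5 1 2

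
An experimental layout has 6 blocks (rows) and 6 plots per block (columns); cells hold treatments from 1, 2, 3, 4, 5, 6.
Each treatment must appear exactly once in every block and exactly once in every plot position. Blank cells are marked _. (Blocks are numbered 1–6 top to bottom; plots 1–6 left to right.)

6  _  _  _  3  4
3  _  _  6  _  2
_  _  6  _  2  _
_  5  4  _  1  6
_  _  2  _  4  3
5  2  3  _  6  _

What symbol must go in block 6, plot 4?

Block 1, plot 2: block 1 has {3, 4, 6} and plot 2 has {2, 5}, leaving only 1.
Block 1, plot 3: block 1 has {1, 3, 4, 6} and plot 3 has {2, 3, 4, 6}, leaving only 5.
Block 1, plot 4: block 1 has {1, 3, 4, 5, 6} and plot 4 has {6}, leaving only 2.
Block 2, plot 2: block 2 has {2, 3, 6} and plot 2 has {1, 2, 5}, leaving only 4.
Block 2, plot 3: block 2 has {2, 3, 4, 6} and plot 3 has {2, 3, 4, 5, 6}, leaving only 1.
Block 2, plot 5: block 2 has {1, 2, 3, 4, 6} and plot 5 has {1, 2, 3, 4, 6}, leaving only 5.
Block 3, plot 2: block 3 has {2, 6} and plot 2 has {1, 2, 4, 5}, leaving only 3.
Block 4, plot 1: block 4 has {1, 4, 5, 6} and plot 1 has {3, 5, 6}, leaving only 2.
Block 4, plot 4: block 4 has {1, 2, 4, 5, 6} and plot 4 has {2, 6}, leaving only 3.
Block 5, plot 1: block 5 has {2, 3, 4} and plot 1 has {2, 3, 5, 6}, leaving only 1.
Block 3, plot 1: block 3 has {2, 3, 6} and plot 1 has {1, 2, 3, 5, 6}, leaving only 4.
Block 5, plot 2: block 5 has {1, 2, 3, 4} and plot 2 has {1, 2, 3, 4, 5}, leaving only 6.
Block 5, plot 4: block 5 has {1, 2, 3, 4, 6} and plot 4 has {2, 3, 6}, leaving only 5.
Block 3, plot 4: block 3 has {2, 3, 4, 6} and plot 4 has {2, 3, 5, 6}, leaving only 1.
Block 6 already has {2, 3, 5, 6} and plot 4 already has {1, 2, 3, 5, 6}, so block 6, plot 4 must be 4.

4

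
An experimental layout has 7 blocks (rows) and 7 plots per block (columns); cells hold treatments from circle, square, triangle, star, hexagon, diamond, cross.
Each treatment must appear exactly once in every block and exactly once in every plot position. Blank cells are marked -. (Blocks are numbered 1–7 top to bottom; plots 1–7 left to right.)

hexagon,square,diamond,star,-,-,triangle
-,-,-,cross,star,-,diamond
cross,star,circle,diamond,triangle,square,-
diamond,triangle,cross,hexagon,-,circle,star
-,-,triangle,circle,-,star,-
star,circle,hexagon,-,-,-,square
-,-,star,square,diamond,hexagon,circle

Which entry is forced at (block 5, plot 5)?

Block 1, plot 6: block 1 has {square, triangle, star, hexagon, diamond} and plot 6 has {circle, square, star, hexagon}, leaving only cross.
Block 1, plot 5: block 1 has {square, triangle, star, hexagon, diamond, cross} and plot 5 has {triangle, star, diamond}, leaving only circle.
Block 2, plot 2: block 2 has {star, diamond, cross} and plot 2 has {circle, square, triangle, star}, leaving only hexagon.
Block 2, plot 3: block 2 has {star, hexagon, diamond, cross} and plot 3 has {circle, triangle, star, hexagon, diamond, cross}, leaving only square.
Block 2, plot 6: block 2 has {square, star, hexagon, diamond, cross} and plot 6 has {circle, square, star, hexagon, cross}, leaving only triangle.
Block 2, plot 1: block 2 has {square, triangle, star, hexagon, diamond, cross} and plot 1 has {star, hexagon, diamond, cross}, leaving only circle.
Block 3, plot 7: block 3 has {circle, square, triangle, star, diamond, cross} and plot 7 has {circle, square, triangle, star, diamond}, leaving only hexagon.
Block 4, plot 5: block 4 has {circle, triangle, star, hexagon, diamond, cross} and plot 5 has {circle, triangle, star, diamond}, leaving only square.
Block 5, plot 1: block 5 has {circle, triangle, star} and plot 1 has {circle, star, hexagon, diamond, cross}, leaving only square.
Block 5, plot 7: block 5 has {circle, square, triangle, star} and plot 7 has {circle, square, triangle, star, hexagon, diamond}, leaving only cross.
Block 5 already has {circle, square, triangle, star, cross} and plot 5 already has {circle, square, triangle, star, diamond}, so block 5, plot 5 must be hexagon.

hexagon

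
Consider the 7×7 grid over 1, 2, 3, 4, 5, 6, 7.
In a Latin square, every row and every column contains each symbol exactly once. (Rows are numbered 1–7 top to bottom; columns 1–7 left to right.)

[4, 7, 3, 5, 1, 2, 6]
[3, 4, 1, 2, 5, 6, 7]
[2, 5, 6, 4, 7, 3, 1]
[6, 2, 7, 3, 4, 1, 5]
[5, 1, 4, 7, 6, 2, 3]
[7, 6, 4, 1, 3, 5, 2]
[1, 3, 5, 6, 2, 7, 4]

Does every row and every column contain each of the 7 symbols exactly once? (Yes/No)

Every row is a permutation, but column 3 contains 4 twice (at rows 5 and 6).

No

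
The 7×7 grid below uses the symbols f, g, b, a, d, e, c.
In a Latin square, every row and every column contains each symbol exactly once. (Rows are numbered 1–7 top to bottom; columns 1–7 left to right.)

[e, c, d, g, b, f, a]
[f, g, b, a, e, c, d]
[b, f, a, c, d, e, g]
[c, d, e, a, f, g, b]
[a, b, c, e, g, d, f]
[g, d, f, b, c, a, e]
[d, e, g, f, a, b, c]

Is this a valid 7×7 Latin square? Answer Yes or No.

Every row is a permutation, but column 4 contains a twice (at rows 2 and 4).

No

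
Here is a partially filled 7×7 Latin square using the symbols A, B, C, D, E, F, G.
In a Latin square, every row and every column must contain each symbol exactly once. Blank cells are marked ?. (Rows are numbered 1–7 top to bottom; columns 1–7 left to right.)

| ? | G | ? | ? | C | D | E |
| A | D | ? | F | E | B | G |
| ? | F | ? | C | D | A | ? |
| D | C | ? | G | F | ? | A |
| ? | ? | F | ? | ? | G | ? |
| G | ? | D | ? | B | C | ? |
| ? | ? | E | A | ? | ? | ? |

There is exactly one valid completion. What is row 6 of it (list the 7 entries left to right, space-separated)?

G A D E B C F

Row 6, column 4: row 6 has {B, C, D, G} and column 4 has {A, C, F, G}, leaving only E.
Row 6, column 2: row 6 has {B, C, D, E, G} and column 2 has {C, D, F, G}, leaving only A.
Row 6, column 7: row 6 has {A, B, C, D, E, G} and column 7 has {A, E, G}, leaving only F.
So row 6 reads: G A D E B C F.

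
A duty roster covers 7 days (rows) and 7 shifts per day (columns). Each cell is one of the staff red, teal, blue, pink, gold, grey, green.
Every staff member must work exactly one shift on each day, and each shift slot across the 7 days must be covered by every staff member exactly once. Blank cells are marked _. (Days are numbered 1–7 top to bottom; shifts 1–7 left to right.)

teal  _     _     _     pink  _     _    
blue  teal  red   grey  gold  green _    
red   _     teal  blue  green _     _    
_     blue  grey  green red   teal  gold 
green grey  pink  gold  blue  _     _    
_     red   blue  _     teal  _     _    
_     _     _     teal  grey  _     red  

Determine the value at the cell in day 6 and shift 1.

grey

Day 1, shift 4: day 1 has {teal, pink} and shift 4 has {teal, blue, gold, grey, green}, leaving only red.
Day 2, shift 7: day 2 has {red, teal, blue, gold, grey, green} and shift 7 has {red, gold}, leaving only pink.
Day 3, shift 7: day 3 has {red, teal, blue, green} and shift 7 has {red, pink, gold}, leaving only grey.
Day 4, shift 1: day 4 has {red, teal, blue, gold, grey, green} and shift 1 has {red, teal, blue, green}, leaving only pink.
Day 5, shift 6: day 5 has {blue, pink, gold, grey, green} and shift 6 has {teal, green}, leaving only red.
Day 5, shift 7: day 5 has {red, blue, pink, gold, grey, green} and shift 7 has {red, pink, gold, grey}, leaving only teal.
Day 6, shift 4: day 6 has {red, teal, blue} and shift 4 has {red, teal, blue, gold, grey, green}, leaving only pink.
Day 6, shift 7: day 6 has {red, teal, blue, pink} and shift 7 has {red, teal, pink, gold, grey}, leaving only green.
Day 1, shift 7: day 1 has {red, teal, pink} and shift 7 has {red, teal, pink, gold, grey, green}, leaving only blue.
Day 7, shift 1: day 7 has {red, teal, grey} and shift 1 has {red, teal, blue, pink, green}, leaving only gold.
Day 6 already has {red, teal, blue, pink, green} and shift 1 already has {red, teal, blue, pink, gold, green}, so day 6, shift 1 must be grey.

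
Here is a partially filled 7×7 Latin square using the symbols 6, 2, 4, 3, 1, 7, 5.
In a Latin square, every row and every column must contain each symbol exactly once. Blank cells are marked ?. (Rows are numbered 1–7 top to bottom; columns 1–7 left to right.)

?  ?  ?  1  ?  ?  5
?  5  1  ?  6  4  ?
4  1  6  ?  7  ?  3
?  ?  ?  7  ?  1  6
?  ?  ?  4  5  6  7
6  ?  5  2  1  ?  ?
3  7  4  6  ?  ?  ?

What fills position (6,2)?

3

Row 2, column 4: row 2 has {6, 4, 1, 5} and column 4 has {6, 2, 4, 1, 7}, leaving only 3.
Row 2, column 7: row 2 has {6, 4, 3, 1, 5} and column 7 has {6, 3, 7, 5}, leaving only 2.
Row 2, column 1: row 2 has {6, 2, 4, 3, 1, 5} and column 1 has {6, 4, 3}, leaving only 7.
Row 1, column 1: row 1 has {1, 5} and column 1 has {6, 4, 3, 7}, leaving only 2.
Row 3, column 4: row 3 has {6, 4, 3, 1, 7} and column 4 has {6, 2, 4, 3, 1, 7}, leaving only 5.
Row 3, column 6: row 3 has {6, 4, 3, 1, 7, 5} and column 6 has {6, 4, 1}, leaving only 2.
Row 4, column 1: row 4 has {6, 1, 7} and column 1 has {6, 2, 4, 3, 7}, leaving only 5.
Row 5, column 1: row 5 has {6, 4, 7, 5} and column 1 has {6, 2, 4, 3, 7, 5}, leaving only 1.
Row 6, column 7: row 6 has {6, 2, 1, 5} and column 7 has {6, 2, 3, 7, 5}, leaving only 4.
Row 6 already has {6, 2, 4, 1, 5} and column 2 already has {1, 7, 5}, so row 6, column 2 must be 3.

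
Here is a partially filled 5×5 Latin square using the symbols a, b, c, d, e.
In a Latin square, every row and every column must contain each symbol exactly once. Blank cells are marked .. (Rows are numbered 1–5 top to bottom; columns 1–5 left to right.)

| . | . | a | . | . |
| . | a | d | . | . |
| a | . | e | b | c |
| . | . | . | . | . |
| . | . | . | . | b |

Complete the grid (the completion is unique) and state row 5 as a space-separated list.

d e c a b

Row 5, column 3: row 5 has {b} and column 3 has {a, d, e}, leaving only c.
Row 2, column 5: row 2 has {a, d} and column 5 has {b, c}, leaving only e.
Row 1, column 5: row 1 has {a} and column 5 has {b, c, e}, leaving only d.
Row 2, column 4: row 2 has {a, d, e} and column 4 has {b}, leaving only c.
Row 1, column 4: row 1 has {a, d} and column 4 has {b, c}, leaving only e.
Row 2, column 1: row 2 has {a, c, d, e} and column 1 has {a}, leaving only b.
Row 1, column 1: row 1 has {a, d, e} and column 1 has {a, b}, leaving only c.
Row 1, column 2: row 1 has {a, c, d, e} and column 2 has {a}, leaving only b.
Row 3, column 2: row 3 has {a, b, c, e} and column 2 has {a, b}, leaving only d.
Row 5, column 2: row 5 has {b, c} and column 2 has {a, b, d}, leaving only e.
Row 5, column 1: row 5 has {b, c, e} and column 1 has {a, b, c}, leaving only d.
Row 5, column 4: row 5 has {b, c, d, e} and column 4 has {b, c, e}, leaving only a.
So row 5 reads: d e c a b.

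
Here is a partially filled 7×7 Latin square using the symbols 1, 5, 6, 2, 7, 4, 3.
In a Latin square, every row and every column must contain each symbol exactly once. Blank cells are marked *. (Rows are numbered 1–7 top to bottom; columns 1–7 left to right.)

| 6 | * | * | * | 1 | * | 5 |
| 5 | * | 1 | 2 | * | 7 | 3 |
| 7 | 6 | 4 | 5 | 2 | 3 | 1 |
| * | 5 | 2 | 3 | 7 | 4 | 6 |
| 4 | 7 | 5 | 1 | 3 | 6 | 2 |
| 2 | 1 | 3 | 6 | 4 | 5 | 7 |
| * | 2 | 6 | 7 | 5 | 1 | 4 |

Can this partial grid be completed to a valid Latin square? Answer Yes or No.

Yes

No row or column among the givens repeats a symbol, and propagating forced cells runs into no contradiction.
One valid completion exists (for instance, 6 3 7 4 1 2 5 / 5 4 1 2 6 7 3 / 7 6 4 5 2 3 1 / 1 5 2 3 7 4 6 / 4 7 5 1 3 6 2 / 2 1 3 6 4 5 7 / 3 2 6 7 5 1 4).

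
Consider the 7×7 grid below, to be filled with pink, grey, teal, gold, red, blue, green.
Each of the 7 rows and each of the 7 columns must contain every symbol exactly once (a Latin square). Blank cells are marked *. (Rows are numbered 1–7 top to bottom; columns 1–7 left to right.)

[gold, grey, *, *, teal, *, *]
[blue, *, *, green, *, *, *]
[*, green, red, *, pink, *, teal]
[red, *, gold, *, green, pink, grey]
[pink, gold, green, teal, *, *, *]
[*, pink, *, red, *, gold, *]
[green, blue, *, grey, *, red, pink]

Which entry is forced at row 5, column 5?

Row 3, column 1: row 3 has {pink, teal, red, green} and column 1 has {pink, gold, red, blue, green}, leaving only grey.
Row 3, column 6: row 3 has {pink, grey, teal, red, green} and column 6 has {pink, gold, red}, leaving only blue.
Row 1, column 6: row 1 has {grey, teal, gold} and column 6 has {pink, gold, red, blue}, leaving only green.
Row 3, column 4: row 3 has {pink, grey, teal, red, blue, green} and column 4 has {grey, teal, red, green}, leaving only gold.
Row 4, column 2: row 4 has {pink, grey, gold, red, green} and column 2 has {pink, grey, gold, blue, green}, leaving only teal.
Row 2, column 2: row 2 has {blue, green} and column 2 has {pink, grey, teal, gold, blue, green}, leaving only red.
Row 2, column 7: row 2 has {red, blue, green} and column 7 has {pink, grey, teal}, leaving only gold.
Row 2, column 5: row 2 has {gold, red, blue, green} and column 5 has {pink, teal, green}, leaving only grey.
Row 2, column 6: row 2 has {grey, gold, red, blue, green} and column 6 has {pink, gold, red, blue, green}, leaving only teal.
Row 2, column 3: row 2 has {grey, teal, gold, red, blue, green} and column 3 has {gold, red, green}, leaving only pink.
Row 1, column 3: row 1 has {grey, teal, gold, green} and column 3 has {pink, gold, red, green}, leaving only blue.
Row 1, column 4: row 1 has {grey, teal, gold, blue, green} and column 4 has {grey, teal, gold, red, green}, leaving only pink.
Row 1, column 7: row 1 has {pink, grey, teal, gold, blue, green} and column 7 has {pink, grey, teal, gold}, leaving only red.
Row 4, column 4: row 4 has {pink, grey, teal, gold, red, green} and column 4 has {pink, grey, teal, gold, red, green}, leaving only blue.
Row 5, column 6: row 5 has {pink, teal, gold, green} and column 6 has {pink, teal, gold, red, blue, green}, leaving only grey.
Row 5, column 7: row 5 has {pink, grey, teal, gold, green} and column 7 has {pink, grey, teal, gold, red}, leaving only blue.
Row 5 already has {pink, grey, teal, gold, blue, green} and column 5 already has {pink, grey, teal, green}, so row 5, column 5 must be red.

red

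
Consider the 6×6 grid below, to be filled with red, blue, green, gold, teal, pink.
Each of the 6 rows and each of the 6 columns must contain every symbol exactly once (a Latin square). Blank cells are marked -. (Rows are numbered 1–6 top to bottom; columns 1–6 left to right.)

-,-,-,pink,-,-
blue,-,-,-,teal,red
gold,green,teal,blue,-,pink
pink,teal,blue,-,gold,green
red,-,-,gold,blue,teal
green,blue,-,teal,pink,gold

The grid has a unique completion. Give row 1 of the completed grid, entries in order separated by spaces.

Row 1, column 1: row 1 has {pink} and column 1 has {red, blue, green, gold, pink}, leaving only teal.
Row 1, column 6: row 1 has {teal, pink} and column 6 has {red, green, gold, teal, pink}, leaving only blue.
Row 2, column 4: row 2 has {red, blue, teal} and column 4 has {blue, gold, teal, pink}, leaving only green.
Row 3, column 5: row 3 has {blue, green, gold, teal, pink} and column 5 has {blue, gold, teal, pink}, leaving only red.
Row 1, column 5: row 1 has {blue, teal, pink} and column 5 has {red, blue, gold, teal, pink}, leaving only green.
Row 4, column 4: row 4 has {blue, green, gold, teal, pink} and column 4 has {blue, green, gold, teal, pink}, leaving only red.
Row 5, column 2: row 5 has {red, blue, gold, teal} and column 2 has {blue, green, teal}, leaving only pink.
Row 2, column 2: row 2 has {red, blue, green, teal} and column 2 has {blue, green, teal, pink}, leaving only gold.
Row 1, column 2: row 1 has {blue, green, teal, pink} and column 2 has {blue, green, gold, teal, pink}, leaving only red.
Row 1, column 3: row 1 has {red, blue, green, teal, pink} and column 3 has {blue, teal}, leaving only gold.
So row 1 reads: teal red gold pink green blue.

teal red gold pink green blue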